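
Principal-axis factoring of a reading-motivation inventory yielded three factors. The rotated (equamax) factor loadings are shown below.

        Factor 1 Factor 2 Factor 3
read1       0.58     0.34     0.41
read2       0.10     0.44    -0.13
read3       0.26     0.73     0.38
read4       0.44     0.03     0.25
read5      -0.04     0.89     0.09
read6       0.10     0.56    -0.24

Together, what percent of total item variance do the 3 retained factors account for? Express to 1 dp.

50.4%

SS loadings by factor: 0.6192, 1.9487, 0.4576; total = 3.0255.
Total variance with 6 standardized items is 6, so the solution explains 3.0255/6 = 0.5042 = 50.43%.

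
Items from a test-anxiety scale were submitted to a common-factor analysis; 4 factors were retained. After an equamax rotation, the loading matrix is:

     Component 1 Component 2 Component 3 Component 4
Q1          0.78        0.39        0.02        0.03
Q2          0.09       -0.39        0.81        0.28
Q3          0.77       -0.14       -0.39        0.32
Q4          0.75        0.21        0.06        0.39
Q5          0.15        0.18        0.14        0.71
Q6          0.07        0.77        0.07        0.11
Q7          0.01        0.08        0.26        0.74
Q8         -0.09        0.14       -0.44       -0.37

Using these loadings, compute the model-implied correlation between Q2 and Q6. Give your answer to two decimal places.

-0.21

r̂ = Σ λ_i·λ_j across factors = (0.09)(0.07) + (-0.39)(0.77) + (0.81)(0.07) + (0.28)(0.11)
  = +0.0063 -0.3003 +0.0567 +0.0308 = -0.2065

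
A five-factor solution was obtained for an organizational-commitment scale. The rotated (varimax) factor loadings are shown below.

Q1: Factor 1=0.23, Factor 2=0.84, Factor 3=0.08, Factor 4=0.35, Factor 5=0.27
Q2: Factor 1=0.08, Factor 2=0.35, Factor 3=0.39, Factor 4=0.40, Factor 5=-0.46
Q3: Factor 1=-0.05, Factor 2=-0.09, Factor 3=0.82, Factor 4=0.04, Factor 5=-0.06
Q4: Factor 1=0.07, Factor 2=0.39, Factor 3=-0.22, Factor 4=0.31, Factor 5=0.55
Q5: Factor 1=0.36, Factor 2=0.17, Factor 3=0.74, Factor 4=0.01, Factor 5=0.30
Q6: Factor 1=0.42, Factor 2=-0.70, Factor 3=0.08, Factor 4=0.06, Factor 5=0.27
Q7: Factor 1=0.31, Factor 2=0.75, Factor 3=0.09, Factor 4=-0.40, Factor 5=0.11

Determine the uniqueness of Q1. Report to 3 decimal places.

0.040

h² = 0.23² + 0.84² + 0.08² + 0.35² + 0.27² = 0.0529 + 0.7056 + 0.0064 + 0.1225 + 0.0729 = 0.9603
Uniqueness u² = 1 − h² = 1 − 0.9603 = 0.0397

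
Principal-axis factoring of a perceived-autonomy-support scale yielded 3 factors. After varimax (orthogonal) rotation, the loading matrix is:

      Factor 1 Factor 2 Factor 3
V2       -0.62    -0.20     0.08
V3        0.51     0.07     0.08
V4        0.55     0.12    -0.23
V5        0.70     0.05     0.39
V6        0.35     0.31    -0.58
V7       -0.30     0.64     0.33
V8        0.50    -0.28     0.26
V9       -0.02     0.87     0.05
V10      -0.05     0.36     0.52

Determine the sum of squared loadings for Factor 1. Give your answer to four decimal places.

SS loadings for Factor 1 = (-0.62)² + 0.51² + 0.55² + 0.70² + 0.35² + (-0.30)² + 0.50² + (-0.02)² + (-0.05)² = 0.3844 + 0.2601 + 0.3025 + 0.4900 + 0.1225 + 0.0900 + 0.2500 + 0.0004 + 0.0025 = 1.9024

1.9024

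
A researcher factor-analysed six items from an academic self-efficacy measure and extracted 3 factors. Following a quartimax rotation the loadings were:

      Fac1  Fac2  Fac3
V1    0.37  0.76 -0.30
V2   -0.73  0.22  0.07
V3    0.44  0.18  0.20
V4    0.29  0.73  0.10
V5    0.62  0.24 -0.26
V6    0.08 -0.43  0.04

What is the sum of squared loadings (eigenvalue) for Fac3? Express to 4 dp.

0.2141

SS loadings for Fac3 = (-0.30)² + 0.07² + 0.20² + 0.10² + (-0.26)² + 0.04² = 0.0900 + 0.0049 + 0.0400 + 0.0100 + 0.0676 + 0.0016 = 0.2141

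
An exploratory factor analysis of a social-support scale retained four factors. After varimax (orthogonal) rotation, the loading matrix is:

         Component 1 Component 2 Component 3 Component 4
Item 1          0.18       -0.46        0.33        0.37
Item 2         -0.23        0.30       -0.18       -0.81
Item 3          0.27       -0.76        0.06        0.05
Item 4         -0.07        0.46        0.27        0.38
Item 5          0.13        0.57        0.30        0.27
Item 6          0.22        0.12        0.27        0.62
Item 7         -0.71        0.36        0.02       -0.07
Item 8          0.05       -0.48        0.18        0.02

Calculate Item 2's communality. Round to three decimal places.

h² = (-0.23)² + 0.30² + (-0.18)² + (-0.81)² = 0.0529 + 0.0900 + 0.0324 + 0.6561 = 0.8314

0.831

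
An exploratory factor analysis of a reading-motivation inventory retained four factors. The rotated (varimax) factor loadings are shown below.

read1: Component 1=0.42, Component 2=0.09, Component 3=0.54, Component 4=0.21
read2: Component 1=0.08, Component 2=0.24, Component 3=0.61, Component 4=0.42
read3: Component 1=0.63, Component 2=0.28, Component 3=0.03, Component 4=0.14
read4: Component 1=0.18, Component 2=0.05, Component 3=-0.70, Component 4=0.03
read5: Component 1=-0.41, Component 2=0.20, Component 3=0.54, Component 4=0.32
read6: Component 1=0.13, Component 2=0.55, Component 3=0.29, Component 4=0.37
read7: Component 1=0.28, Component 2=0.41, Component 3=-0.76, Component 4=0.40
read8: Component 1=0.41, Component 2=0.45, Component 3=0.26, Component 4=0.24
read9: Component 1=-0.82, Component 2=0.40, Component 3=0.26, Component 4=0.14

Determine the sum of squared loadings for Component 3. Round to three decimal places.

2.243

SS loadings for Component 3 = 0.54² + 0.61² + 0.03² + (-0.70)² + 0.54² + 0.29² + (-0.76)² + 0.26² + 0.26² = 0.2916 + 0.3721 + 0.0009 + 0.4900 + 0.2916 + 0.0841 + 0.5776 + 0.0676 + 0.0676 = 2.2431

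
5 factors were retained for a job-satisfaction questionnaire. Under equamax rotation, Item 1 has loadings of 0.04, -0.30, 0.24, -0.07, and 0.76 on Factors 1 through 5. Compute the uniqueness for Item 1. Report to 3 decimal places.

0.268

h² = 0.04² + (-0.30)² + 0.24² + (-0.07)² + 0.76² = 0.0016 + 0.0900 + 0.0576 + 0.0049 + 0.5776 = 0.7317
Uniqueness u² = 1 − h² = 1 − 0.7317 = 0.2683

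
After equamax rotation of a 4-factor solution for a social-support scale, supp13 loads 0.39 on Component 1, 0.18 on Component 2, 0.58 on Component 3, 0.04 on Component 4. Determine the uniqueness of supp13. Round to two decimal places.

0.48

h² = 0.39² + 0.18² + 0.58² + 0.04² = 0.1521 + 0.0324 + 0.3364 + 0.0016 = 0.5225
Uniqueness u² = 1 − h² = 1 − 0.5225 = 0.4775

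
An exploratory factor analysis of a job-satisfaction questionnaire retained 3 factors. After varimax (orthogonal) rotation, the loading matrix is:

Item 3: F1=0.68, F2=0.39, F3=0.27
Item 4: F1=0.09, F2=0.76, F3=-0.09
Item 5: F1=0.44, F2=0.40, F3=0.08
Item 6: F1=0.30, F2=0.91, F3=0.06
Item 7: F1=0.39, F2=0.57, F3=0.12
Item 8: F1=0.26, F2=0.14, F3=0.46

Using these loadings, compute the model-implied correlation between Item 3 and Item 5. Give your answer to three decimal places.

r̂ = Σ λ_i·λ_j across factors = (0.68)(0.44) + (0.39)(0.40) + (0.27)(0.08)
  = +0.2992 +0.1560 +0.0216 = 0.4768

0.477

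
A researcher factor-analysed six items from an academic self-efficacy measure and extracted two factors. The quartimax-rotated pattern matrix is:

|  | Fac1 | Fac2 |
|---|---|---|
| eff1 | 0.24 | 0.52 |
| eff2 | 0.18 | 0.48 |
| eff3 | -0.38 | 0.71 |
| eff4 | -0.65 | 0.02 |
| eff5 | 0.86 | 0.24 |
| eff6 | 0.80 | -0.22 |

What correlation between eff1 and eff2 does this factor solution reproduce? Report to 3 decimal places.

0.293

r̂ = Σ λ_i·λ_j across factors = (0.24)(0.18) + (0.52)(0.48)
  = +0.0432 +0.2496 = 0.2928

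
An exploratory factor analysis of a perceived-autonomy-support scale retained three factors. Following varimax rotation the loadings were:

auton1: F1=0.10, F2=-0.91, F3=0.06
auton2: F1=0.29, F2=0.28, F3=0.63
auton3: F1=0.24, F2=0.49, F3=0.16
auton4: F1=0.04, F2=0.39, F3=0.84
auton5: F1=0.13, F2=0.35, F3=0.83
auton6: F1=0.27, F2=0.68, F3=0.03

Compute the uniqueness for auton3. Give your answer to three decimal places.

h² = 0.24² + 0.49² + 0.16² = 0.0576 + 0.2401 + 0.0256 = 0.3233
Uniqueness u² = 1 − h² = 1 − 0.3233 = 0.6767

0.677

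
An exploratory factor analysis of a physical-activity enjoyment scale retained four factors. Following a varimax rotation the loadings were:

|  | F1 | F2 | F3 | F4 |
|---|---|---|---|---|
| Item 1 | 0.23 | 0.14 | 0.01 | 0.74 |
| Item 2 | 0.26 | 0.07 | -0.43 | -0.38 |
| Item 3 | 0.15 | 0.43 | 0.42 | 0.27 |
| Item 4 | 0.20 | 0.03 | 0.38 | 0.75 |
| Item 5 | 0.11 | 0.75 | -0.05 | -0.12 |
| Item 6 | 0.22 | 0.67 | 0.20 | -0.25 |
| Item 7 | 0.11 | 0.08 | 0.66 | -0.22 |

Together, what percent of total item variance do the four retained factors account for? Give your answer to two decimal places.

Communalities: 0.6202, 0.4018, 0.4567, 0.7478, 0.5915, 0.5998, 0.5025; Σh² = 3.9203.
Total variance with 7 standardized items is 7, so the solution explains 3.9203/7 = 0.5600 = 56.00%.

56.00%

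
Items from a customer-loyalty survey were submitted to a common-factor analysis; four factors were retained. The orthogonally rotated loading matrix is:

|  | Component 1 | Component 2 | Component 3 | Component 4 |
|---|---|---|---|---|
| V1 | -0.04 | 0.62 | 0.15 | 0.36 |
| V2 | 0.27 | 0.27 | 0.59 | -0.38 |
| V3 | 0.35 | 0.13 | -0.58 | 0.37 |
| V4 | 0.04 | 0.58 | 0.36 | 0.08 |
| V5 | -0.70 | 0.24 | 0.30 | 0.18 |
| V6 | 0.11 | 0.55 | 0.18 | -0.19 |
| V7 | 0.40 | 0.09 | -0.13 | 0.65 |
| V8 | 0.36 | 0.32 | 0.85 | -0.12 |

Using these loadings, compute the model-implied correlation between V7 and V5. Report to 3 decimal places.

-0.180

r̂ = Σ λ_i·λ_j across factors = (0.40)(-0.70) + (0.09)(0.24) + (-0.13)(0.30) + (0.65)(0.18)
  = -0.2800 +0.0216 -0.0390 +0.1170 = -0.1804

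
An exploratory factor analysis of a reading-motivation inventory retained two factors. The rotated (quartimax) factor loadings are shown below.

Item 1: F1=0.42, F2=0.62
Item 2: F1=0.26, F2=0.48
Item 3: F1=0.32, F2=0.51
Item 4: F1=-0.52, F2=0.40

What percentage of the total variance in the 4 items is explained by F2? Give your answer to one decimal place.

SS loadings for F2 = 0.62² + 0.48² + 0.51² + 0.40² = 1.0349
With 4 standardized items, total variance = 4. Proportion = 1.0349/4 = 0.2587 → 25.87%.

25.9%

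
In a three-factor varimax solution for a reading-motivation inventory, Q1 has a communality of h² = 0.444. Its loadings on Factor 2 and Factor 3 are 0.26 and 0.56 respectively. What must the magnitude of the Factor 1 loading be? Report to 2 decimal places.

Under orthogonal rotation h² = Σλ², so λ_Factor 1² = h² − (0.3812) = 0.444 − 0.3812 = 0.0628.
|λ| = √0.0628 = 0.2506.

0.25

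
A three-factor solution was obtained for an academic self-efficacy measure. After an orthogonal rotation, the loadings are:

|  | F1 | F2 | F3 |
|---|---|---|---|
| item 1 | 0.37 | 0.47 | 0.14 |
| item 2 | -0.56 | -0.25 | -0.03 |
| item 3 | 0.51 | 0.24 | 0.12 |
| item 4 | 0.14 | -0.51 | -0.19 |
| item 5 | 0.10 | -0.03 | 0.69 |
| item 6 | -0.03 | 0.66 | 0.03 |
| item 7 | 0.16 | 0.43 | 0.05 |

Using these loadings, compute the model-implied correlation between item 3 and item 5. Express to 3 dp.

0.127

r̂ = Σ λ_i·λ_j across factors = (0.51)(0.10) + (0.24)(-0.03) + (0.12)(0.69)
  = +0.0510 -0.0072 +0.0828 = 0.1266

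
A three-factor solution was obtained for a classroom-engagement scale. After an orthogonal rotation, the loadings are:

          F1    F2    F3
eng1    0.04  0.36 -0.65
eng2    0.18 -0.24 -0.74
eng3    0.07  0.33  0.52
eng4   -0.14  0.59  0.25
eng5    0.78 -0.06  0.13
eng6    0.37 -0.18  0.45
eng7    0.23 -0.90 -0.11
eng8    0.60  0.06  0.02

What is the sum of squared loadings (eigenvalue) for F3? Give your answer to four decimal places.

SS loadings for F3 = (-0.65)² + (-0.74)² + 0.52² + 0.25² + 0.13² + 0.45² + (-0.11)² + 0.02² = 0.4225 + 0.5476 + 0.2704 + 0.0625 + 0.0169 + 0.2025 + 0.0121 + 0.0004 = 1.5349

1.5349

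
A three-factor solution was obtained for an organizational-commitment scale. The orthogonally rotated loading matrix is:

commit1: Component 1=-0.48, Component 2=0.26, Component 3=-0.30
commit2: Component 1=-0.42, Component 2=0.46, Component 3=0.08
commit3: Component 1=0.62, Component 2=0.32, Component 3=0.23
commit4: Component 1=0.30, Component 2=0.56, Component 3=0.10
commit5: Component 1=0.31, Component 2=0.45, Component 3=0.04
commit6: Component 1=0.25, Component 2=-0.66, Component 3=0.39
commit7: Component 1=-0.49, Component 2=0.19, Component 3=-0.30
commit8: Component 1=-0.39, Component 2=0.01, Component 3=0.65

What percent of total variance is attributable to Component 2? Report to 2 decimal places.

SS loadings for Component 2 = 0.26² + 0.46² + 0.32² + 0.56² + 0.45² + (-0.66)² + 0.19² + 0.01² = 1.3695
With 8 standardized items, total variance = 8. Proportion = 1.3695/8 = 0.1712 → 17.12%.

17.12%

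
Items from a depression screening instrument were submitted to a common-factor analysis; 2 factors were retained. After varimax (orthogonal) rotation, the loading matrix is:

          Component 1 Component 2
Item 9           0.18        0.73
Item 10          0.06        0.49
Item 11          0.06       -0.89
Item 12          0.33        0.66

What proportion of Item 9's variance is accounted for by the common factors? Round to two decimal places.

0.57

h² = 0.18² + 0.73² = 0.0324 + 0.5329 = 0.5653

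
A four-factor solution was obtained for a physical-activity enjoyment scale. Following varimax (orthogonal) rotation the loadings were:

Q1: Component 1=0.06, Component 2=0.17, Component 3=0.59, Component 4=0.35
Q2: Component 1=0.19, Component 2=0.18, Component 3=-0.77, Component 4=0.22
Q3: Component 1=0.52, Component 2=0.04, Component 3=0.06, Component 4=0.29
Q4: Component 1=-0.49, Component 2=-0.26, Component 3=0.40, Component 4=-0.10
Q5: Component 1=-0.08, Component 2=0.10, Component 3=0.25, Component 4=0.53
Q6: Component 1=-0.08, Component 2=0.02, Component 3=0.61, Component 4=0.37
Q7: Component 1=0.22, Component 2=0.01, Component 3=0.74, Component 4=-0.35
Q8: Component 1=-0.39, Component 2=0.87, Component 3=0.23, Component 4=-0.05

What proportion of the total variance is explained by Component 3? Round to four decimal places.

0.2675

SS loadings for Component 3 = 0.59² + (-0.77)² + 0.06² + 0.40² + 0.25² + 0.61² + 0.74² + 0.23² = 2.1397
Proportion of variance = 2.1397 / 8 = 0.2675.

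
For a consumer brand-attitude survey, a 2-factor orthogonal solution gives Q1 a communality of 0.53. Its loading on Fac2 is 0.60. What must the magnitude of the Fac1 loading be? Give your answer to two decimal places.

0.41

Under orthogonal rotation h² = Σλ², so λ_Fac1² = h² − (0.3600) = 0.53 − 0.3600 = 0.1700.
|λ| = √0.1700 = 0.4123.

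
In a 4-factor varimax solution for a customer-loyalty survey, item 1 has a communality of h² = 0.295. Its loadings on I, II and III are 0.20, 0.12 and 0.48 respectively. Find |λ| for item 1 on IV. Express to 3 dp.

0.101

Under orthogonal rotation h² = Σλ², so λ_IV² = h² − (0.2848) = 0.295 − 0.2848 = 0.0102.
|λ| = √0.0102 = 0.1010.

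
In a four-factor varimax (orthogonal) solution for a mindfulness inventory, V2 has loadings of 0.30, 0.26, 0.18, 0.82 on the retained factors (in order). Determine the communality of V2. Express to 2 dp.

0.86

h² = 0.30² + 0.26² + 0.18² + 0.82² = 0.0900 + 0.0676 + 0.0324 + 0.6724 = 0.8624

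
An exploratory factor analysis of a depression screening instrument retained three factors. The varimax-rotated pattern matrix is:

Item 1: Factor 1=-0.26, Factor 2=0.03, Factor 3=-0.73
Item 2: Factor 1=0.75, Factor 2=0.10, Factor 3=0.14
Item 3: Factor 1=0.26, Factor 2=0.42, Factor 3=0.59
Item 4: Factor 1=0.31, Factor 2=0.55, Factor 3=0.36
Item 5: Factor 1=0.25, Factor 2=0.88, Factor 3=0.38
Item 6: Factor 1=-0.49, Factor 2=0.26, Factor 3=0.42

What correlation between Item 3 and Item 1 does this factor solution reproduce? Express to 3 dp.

r̂ = Σ λ_i·λ_j across factors = (0.26)(-0.26) + (0.42)(0.03) + (0.59)(-0.73)
  = -0.0676 +0.0126 -0.4307 = -0.4857

-0.486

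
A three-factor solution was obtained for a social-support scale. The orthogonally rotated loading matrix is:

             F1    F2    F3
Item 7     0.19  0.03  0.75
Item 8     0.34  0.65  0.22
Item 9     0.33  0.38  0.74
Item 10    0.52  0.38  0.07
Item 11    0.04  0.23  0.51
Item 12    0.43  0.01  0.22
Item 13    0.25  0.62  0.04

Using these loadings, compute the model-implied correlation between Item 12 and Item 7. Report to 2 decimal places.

0.25

r̂ = Σ λ_i·λ_j across factors = (0.43)(0.19) + (0.01)(0.03) + (0.22)(0.75)
  = +0.0817 +0.0003 +0.1650 = 0.2470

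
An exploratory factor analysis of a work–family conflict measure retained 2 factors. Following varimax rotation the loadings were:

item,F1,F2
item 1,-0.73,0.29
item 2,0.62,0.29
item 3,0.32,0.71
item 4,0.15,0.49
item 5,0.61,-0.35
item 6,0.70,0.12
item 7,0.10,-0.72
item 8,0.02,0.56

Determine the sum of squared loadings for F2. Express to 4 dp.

1.8813

SS loadings for F2 = 0.29² + 0.29² + 0.71² + 0.49² + (-0.35)² + 0.12² + (-0.72)² + 0.56² = 0.0841 + 0.0841 + 0.5041 + 0.2401 + 0.1225 + 0.0144 + 0.5184 + 0.3136 = 1.8813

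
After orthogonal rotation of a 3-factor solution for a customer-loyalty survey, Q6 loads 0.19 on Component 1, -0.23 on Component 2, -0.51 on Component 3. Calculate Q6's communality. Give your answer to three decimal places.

h² = 0.19² + (-0.23)² + (-0.51)² = 0.0361 + 0.0529 + 0.2601 = 0.3491

0.349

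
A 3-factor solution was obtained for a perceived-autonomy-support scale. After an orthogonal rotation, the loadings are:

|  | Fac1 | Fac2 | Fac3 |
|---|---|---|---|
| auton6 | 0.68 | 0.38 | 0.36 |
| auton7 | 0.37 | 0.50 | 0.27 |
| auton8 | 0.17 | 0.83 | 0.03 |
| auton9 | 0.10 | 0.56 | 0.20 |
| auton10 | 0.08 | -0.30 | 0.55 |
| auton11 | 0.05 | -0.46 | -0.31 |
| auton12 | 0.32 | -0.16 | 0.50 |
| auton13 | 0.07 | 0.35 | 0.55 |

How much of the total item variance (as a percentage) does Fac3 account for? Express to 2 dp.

SS loadings for Fac3 = 0.36² + 0.27² + 0.03² + 0.20² + 0.55² + (-0.31)² + 0.50² + 0.55² = 1.1945
With 8 standardized items, total variance = 8. Proportion = 1.1945/8 = 0.1493 → 14.93%.

14.93%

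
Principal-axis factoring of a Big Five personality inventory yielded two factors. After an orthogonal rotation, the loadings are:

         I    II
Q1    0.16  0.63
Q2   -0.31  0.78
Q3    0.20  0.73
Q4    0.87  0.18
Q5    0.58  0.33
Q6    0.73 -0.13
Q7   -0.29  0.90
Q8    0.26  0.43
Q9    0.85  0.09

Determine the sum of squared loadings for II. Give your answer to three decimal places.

SS loadings for II = 0.63² + 0.78² + 0.73² + 0.18² + 0.33² + (-0.13)² + 0.90² + 0.43² + 0.09² = 0.3969 + 0.6084 + 0.5329 + 0.0324 + 0.1089 + 0.0169 + 0.8100 + 0.1849 + 0.0081 = 2.6994

2.699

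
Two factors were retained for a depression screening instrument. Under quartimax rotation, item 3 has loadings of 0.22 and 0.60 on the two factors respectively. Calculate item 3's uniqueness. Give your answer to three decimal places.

h² = 0.22² + 0.60² = 0.0484 + 0.3600 = 0.4084
Uniqueness u² = 1 − h² = 1 − 0.4084 = 0.5916

0.592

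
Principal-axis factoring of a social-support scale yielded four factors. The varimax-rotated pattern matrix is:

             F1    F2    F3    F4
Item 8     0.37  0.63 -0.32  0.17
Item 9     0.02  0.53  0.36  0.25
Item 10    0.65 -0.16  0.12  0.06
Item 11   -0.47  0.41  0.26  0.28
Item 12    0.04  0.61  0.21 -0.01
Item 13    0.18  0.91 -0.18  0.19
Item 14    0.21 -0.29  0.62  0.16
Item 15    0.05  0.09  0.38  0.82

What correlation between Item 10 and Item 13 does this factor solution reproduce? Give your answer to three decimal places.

r̂ = Σ λ_i·λ_j across factors = (0.65)(0.18) + (-0.16)(0.91) + (0.12)(-0.18) + (0.06)(0.19)
  = +0.1170 -0.1456 -0.0216 +0.0114 = -0.0388

-0.039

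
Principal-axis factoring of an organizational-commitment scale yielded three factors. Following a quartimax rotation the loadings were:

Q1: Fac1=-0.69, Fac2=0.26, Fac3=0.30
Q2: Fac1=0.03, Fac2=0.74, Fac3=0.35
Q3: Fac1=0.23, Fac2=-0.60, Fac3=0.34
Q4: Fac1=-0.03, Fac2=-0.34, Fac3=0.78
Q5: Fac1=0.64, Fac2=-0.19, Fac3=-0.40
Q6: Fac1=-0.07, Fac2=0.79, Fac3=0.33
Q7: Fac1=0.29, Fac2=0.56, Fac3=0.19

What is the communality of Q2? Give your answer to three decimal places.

h² = 0.03² + 0.74² + 0.35² = 0.0009 + 0.5476 + 0.1225 = 0.6710

0.671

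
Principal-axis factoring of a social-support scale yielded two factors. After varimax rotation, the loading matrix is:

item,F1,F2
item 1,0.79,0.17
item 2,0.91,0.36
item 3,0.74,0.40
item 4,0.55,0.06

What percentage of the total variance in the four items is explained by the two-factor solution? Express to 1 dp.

65.6%

SS loadings by factor: 2.3023, 0.3221; total = 2.6244.
Total variance with 4 standardized items is 4, so the solution explains 2.6244/4 = 0.6561 = 65.61%.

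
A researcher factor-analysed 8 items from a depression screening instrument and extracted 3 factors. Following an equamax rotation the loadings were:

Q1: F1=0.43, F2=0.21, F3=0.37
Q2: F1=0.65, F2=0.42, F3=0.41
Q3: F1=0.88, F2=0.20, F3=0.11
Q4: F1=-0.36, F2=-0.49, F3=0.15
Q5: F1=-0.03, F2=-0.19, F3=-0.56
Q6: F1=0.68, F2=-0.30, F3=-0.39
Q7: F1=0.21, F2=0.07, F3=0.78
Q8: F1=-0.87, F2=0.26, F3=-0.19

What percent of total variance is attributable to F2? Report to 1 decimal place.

SS loadings for F2 = 0.21² + 0.42² + 0.20² + (-0.49)² + (-0.19)² + (-0.30)² + 0.07² + 0.26² = 0.6992
With 8 standardized items, total variance = 8. Proportion = 0.6992/8 = 0.0874 → 8.74%.

8.7%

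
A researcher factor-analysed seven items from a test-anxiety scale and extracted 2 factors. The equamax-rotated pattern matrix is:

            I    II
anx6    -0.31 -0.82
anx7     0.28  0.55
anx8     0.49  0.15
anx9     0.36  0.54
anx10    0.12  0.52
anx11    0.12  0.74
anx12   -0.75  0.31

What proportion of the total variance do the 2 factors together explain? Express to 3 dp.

Communalities: 0.7685, 0.3809, 0.2626, 0.4212, 0.2848, 0.5620, 0.6586; Σh² = 3.3386.
Total variance with 7 standardized items is 7, so the solution explains 3.3386/7 = 0.4769.

0.477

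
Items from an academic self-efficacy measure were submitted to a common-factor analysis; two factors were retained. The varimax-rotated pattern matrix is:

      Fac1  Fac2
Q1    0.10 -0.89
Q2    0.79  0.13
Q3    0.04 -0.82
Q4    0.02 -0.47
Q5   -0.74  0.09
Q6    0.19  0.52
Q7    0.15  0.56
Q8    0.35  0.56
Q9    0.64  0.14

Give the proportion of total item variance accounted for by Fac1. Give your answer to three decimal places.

0.197

SS loadings for Fac1 = 0.10² + 0.79² + 0.04² + 0.02² + (-0.74)² + 0.19² + 0.15² + 0.35² + 0.64² = 1.7744
Proportion of variance = 1.7744 / 9 = 0.1972.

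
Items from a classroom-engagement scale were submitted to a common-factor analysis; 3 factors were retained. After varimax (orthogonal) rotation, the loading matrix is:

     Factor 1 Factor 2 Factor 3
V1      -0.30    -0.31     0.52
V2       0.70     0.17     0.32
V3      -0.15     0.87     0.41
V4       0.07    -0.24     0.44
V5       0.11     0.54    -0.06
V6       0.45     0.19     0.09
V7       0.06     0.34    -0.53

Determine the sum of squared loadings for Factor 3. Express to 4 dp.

SS loadings for Factor 3 = 0.52² + 0.32² + 0.41² + 0.44² + (-0.06)² + 0.09² + (-0.53)² = 0.2704 + 0.1024 + 0.1681 + 0.1936 + 0.0036 + 0.0081 + 0.2809 = 1.0271

1.0271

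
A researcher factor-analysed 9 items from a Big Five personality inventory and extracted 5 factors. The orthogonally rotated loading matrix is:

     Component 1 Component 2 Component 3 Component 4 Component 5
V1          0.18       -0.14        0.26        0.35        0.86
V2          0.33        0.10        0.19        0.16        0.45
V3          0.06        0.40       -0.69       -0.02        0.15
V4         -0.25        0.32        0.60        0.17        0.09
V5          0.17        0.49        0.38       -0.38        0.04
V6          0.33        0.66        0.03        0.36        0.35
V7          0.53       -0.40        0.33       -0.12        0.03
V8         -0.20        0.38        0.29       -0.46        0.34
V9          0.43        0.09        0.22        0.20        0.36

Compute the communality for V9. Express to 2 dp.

h² = 0.43² + 0.09² + 0.22² + 0.20² + 0.36² = 0.1849 + 0.0081 + 0.0484 + 0.0400 + 0.1296 = 0.4110

0.41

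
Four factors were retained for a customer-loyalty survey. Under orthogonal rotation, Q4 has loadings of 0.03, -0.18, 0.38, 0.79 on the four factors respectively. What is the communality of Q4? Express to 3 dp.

0.802

h² = 0.03² + (-0.18)² + 0.38² + 0.79² = 0.0009 + 0.0324 + 0.1444 + 0.6241 = 0.8018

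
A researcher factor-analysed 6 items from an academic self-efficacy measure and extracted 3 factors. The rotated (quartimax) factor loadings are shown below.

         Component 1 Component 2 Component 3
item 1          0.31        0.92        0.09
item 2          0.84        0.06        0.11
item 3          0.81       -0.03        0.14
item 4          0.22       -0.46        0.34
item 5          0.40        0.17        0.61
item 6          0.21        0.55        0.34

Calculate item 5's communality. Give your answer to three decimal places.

0.561

h² = 0.40² + 0.17² + 0.61² = 0.1600 + 0.0289 + 0.3721 = 0.5610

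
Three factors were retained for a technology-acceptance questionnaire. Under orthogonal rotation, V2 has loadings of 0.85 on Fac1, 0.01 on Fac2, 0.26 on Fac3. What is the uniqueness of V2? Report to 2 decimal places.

h² = 0.85² + 0.01² + 0.26² = 0.7225 + 0.0001 + 0.0676 = 0.7902
Uniqueness u² = 1 − h² = 1 − 0.7902 = 0.2098

0.21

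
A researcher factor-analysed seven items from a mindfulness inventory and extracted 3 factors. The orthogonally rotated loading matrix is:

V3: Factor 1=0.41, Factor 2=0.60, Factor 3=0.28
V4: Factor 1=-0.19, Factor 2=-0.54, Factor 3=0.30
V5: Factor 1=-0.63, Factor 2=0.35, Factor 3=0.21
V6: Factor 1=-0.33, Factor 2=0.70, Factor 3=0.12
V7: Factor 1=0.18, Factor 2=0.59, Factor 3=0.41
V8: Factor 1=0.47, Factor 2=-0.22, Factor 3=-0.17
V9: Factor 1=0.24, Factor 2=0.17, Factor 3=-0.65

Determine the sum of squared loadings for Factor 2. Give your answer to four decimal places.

SS loadings for Factor 2 = 0.60² + (-0.54)² + 0.35² + 0.70² + 0.59² + (-0.22)² + 0.17² = 0.3600 + 0.2916 + 0.1225 + 0.4900 + 0.3481 + 0.0484 + 0.0289 = 1.6895

1.6895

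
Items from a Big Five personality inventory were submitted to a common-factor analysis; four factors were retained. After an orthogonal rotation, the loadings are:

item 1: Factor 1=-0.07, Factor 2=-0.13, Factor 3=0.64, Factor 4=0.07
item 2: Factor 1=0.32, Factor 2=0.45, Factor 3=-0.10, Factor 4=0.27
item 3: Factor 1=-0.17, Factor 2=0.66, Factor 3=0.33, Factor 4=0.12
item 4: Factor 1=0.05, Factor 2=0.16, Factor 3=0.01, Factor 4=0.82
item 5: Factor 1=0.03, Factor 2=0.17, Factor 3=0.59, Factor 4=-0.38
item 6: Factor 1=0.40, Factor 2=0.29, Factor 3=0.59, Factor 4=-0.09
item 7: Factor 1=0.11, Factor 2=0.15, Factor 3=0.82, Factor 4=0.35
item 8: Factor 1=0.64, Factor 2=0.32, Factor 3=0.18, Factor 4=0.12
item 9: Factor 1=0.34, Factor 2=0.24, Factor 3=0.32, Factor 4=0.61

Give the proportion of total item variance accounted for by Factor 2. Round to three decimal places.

0.108

SS loadings for Factor 2 = (-0.13)² + 0.45² + 0.66² + 0.16² + 0.17² + 0.29² + 0.15² + 0.32² + 0.24² = 0.9761
Proportion of variance = 0.9761 / 9 = 0.1085.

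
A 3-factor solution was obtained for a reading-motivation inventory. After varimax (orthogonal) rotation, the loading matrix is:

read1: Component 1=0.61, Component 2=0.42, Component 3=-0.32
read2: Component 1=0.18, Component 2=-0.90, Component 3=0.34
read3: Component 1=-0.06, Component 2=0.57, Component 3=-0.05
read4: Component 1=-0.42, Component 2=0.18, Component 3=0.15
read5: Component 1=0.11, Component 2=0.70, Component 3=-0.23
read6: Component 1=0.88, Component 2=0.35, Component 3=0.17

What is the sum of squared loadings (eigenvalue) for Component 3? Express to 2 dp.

0.32

SS loadings for Component 3 = (-0.32)² + 0.34² + (-0.05)² + 0.15² + (-0.23)² + 0.17² = 0.1024 + 0.1156 + 0.0025 + 0.0225 + 0.0529 + 0.0289 = 0.3248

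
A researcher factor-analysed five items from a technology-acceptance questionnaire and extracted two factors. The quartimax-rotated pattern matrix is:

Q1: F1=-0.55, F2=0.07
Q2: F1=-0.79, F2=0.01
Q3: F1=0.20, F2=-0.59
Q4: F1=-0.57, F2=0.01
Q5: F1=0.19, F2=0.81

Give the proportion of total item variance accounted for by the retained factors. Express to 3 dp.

0.467

Communalities: 0.3074, 0.6242, 0.3881, 0.3250, 0.6922; Σh² = 2.3369.
Total variance with 5 standardized items is 5, so the solution explains 2.3369/5 = 0.4674.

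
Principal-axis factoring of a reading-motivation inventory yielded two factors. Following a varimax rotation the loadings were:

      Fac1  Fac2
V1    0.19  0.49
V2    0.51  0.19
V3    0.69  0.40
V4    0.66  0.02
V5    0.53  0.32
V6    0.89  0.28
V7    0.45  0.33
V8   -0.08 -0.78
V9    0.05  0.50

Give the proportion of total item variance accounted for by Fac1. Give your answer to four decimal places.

SS loadings for Fac1 = 0.19² + 0.51² + 0.69² + 0.66² + 0.53² + 0.89² + 0.45² + (-0.08)² + 0.05² = 2.4923
Proportion of variance = 2.4923 / 9 = 0.2769.

0.2769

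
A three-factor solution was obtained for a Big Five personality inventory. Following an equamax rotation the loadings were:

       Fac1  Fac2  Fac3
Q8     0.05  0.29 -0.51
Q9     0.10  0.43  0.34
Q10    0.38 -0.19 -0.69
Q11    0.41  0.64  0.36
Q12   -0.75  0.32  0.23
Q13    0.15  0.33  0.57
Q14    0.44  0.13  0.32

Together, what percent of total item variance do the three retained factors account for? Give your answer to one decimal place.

SS loadings by factor: 1.1036, 0.9429, 1.4616; total = 3.5081.
Total variance with 7 standardized items is 7, so the solution explains 3.5081/7 = 0.5012 = 50.12%.

50.1%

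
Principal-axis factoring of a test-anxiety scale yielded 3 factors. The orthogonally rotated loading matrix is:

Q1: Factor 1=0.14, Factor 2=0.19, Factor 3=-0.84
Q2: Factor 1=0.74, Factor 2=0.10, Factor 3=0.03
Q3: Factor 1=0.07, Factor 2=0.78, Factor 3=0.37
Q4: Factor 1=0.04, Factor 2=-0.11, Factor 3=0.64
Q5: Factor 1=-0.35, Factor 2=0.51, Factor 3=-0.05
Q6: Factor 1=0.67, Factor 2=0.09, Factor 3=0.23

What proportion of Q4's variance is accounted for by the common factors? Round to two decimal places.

0.42

h² = 0.04² + (-0.11)² + 0.64² = 0.0016 + 0.0121 + 0.4096 = 0.4233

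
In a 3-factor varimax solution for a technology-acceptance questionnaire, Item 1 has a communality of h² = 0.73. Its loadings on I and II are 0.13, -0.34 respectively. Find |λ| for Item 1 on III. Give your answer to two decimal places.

Under orthogonal rotation h² = Σλ², so λ_III² = h² − (0.1325) = 0.73 − 0.1325 = 0.5975.
|λ| = √0.5975 = 0.7730.

0.77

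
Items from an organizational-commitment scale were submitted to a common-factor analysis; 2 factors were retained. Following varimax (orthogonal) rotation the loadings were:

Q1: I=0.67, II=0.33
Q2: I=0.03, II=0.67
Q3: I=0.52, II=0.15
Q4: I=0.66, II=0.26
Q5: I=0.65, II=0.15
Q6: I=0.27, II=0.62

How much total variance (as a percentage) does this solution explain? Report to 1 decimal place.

Communalities: 0.5578, 0.4498, 0.2929, 0.5032, 0.4450, 0.4573; Σh² = 2.7060.
Total variance with 6 standardized items is 6, so the solution explains 2.7060/6 = 0.4510 = 45.10%.

45.1%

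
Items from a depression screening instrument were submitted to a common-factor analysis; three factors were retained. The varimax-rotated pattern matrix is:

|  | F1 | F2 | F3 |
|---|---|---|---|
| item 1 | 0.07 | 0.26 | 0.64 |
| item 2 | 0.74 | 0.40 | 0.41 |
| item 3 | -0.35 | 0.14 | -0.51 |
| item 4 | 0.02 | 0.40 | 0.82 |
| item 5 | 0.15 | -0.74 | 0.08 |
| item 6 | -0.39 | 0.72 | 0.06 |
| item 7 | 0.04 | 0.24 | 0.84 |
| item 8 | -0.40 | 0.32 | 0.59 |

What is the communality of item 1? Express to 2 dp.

h² = 0.07² + 0.26² + 0.64² = 0.0049 + 0.0676 + 0.4096 = 0.4821

0.48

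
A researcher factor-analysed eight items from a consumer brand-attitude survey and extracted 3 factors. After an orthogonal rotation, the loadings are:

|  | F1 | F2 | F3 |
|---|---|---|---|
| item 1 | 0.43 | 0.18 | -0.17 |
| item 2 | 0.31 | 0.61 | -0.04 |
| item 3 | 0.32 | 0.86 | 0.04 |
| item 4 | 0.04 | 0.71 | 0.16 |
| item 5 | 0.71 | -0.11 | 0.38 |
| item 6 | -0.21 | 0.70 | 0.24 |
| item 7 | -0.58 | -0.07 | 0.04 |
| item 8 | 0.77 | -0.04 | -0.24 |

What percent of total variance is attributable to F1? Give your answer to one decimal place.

SS loadings for F1 = 0.43² + 0.31² + 0.32² + 0.04² + 0.71² + (-0.21)² + (-0.58)² + 0.77² = 1.8625
With 8 standardized items, total variance = 8. Proportion = 1.8625/8 = 0.2328 → 23.28%.

23.3%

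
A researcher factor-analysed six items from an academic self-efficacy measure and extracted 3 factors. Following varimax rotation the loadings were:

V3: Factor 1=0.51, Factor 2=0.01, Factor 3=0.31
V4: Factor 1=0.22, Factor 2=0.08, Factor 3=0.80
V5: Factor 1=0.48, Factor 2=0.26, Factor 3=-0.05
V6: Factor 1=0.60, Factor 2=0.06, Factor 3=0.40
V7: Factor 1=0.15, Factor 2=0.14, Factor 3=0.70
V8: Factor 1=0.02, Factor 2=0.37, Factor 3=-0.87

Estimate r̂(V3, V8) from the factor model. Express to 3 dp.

-0.256

r̂ = Σ λ_i·λ_j across factors = (0.51)(0.02) + (0.01)(0.37) + (0.31)(-0.87)
  = +0.0102 +0.0037 -0.2697 = -0.2558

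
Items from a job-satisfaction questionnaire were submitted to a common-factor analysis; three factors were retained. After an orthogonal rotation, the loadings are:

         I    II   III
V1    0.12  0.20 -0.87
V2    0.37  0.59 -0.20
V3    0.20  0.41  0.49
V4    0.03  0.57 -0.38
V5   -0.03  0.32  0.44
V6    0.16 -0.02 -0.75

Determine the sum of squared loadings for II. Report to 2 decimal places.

SS loadings for II = 0.20² + 0.59² + 0.41² + 0.57² + 0.32² + (-0.02)² = 0.0400 + 0.3481 + 0.1681 + 0.3249 + 0.1024 + 0.0004 = 0.9839

0.98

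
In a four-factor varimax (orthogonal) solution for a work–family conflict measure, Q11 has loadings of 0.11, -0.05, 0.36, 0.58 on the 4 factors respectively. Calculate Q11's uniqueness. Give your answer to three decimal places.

0.519

h² = 0.11² + (-0.05)² + 0.36² + 0.58² = 0.0121 + 0.0025 + 0.1296 + 0.3364 = 0.4806
Uniqueness u² = 1 − h² = 1 − 0.4806 = 0.5194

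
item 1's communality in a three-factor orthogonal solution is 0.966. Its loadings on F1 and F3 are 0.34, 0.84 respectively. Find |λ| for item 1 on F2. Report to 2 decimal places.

0.38

Under orthogonal rotation h² = Σλ², so λ_F2² = h² − (0.8212) = 0.966 − 0.8212 = 0.1448.
|λ| = √0.1448 = 0.3805.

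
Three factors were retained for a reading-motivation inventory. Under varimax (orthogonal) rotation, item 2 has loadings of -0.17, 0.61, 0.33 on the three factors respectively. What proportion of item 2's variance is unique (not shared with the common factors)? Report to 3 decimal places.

0.490

h² = (-0.17)² + 0.61² + 0.33² = 0.0289 + 0.3721 + 0.1089 = 0.5099
Uniqueness u² = 1 − h² = 1 − 0.5099 = 0.4901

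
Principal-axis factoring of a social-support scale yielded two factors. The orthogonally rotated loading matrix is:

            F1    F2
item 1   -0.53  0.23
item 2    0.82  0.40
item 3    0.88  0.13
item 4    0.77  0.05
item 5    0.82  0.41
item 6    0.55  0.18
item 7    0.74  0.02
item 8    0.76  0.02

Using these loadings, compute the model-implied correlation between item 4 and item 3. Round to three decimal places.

0.684

r̂ = Σ λ_i·λ_j across factors = (0.77)(0.88) + (0.05)(0.13)
  = +0.6776 +0.0065 = 0.6841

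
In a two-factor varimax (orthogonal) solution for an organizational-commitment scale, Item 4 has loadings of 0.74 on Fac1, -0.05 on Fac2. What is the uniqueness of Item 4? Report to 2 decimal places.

0.45

h² = 0.74² + (-0.05)² = 0.5476 + 0.0025 = 0.5501
Uniqueness u² = 1 − h² = 1 − 0.5501 = 0.4499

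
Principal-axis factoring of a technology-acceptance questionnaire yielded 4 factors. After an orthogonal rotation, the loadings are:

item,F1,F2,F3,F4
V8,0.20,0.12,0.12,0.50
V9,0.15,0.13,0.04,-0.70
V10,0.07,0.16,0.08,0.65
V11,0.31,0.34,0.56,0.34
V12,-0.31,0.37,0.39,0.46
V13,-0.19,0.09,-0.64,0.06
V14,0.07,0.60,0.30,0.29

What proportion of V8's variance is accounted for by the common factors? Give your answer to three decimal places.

0.319

h² = 0.20² + 0.12² + 0.12² + 0.50² = 0.0400 + 0.0144 + 0.0144 + 0.2500 = 0.3188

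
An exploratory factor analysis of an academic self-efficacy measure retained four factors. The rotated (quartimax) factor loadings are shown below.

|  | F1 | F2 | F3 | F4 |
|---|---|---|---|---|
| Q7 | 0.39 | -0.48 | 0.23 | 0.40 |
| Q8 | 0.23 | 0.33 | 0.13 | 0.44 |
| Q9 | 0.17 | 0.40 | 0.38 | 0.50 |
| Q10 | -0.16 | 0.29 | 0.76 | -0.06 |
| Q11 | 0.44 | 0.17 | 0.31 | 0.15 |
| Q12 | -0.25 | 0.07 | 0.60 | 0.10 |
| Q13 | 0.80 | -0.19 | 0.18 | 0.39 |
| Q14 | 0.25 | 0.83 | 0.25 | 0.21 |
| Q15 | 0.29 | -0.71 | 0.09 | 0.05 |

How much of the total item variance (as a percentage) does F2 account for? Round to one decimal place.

SS loadings for F2 = (-0.48)² + 0.33² + 0.40² + 0.29² + 0.17² + 0.07² + (-0.19)² + 0.83² + (-0.71)² = 1.8463
With 9 standardized items, total variance = 9. Proportion = 1.8463/9 = 0.2051 → 20.51%.

20.5%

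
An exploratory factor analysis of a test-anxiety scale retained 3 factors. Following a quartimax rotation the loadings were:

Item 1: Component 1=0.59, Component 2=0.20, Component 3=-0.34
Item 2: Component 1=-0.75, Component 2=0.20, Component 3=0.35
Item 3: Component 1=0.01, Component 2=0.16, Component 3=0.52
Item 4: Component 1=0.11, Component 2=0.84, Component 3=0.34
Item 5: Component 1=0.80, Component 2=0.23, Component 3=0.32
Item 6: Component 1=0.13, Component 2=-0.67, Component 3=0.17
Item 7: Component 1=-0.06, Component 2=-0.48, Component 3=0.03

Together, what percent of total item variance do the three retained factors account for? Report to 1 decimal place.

55.5%

Communalities: 0.5037, 0.7250, 0.2961, 0.8333, 0.7953, 0.4947, 0.2349; Σh² = 3.8830.
Total variance with 7 standardized items is 7, so the solution explains 3.8830/7 = 0.5547 = 55.47%.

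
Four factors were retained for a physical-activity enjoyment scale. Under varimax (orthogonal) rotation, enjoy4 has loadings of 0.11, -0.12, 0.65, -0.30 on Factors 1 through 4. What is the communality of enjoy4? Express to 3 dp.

0.539

h² = 0.11² + (-0.12)² + 0.65² + (-0.30)² = 0.0121 + 0.0144 + 0.4225 + 0.0900 = 0.5390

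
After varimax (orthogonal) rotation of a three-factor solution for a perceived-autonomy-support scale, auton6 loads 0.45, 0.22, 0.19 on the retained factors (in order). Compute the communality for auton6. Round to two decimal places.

h² = 0.45² + 0.22² + 0.19² = 0.2025 + 0.0484 + 0.0361 = 0.2870

0.29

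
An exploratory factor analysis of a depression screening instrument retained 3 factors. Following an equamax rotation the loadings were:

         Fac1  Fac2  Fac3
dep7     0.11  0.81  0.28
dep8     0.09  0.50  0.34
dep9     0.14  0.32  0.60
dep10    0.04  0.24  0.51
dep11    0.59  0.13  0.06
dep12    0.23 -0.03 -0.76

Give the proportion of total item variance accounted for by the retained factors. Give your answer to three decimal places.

SS loadings by factor: 0.4424, 1.0839, 1.3953; total = 2.9216.
Total variance with 6 standardized items is 6, so the solution explains 2.9216/6 = 0.4869.

0.487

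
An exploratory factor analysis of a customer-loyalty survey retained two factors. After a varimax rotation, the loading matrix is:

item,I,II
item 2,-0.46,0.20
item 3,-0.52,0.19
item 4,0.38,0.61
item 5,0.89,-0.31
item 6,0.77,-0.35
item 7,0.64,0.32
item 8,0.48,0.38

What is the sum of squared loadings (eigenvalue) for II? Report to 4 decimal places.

0.9136

SS loadings for II = 0.20² + 0.19² + 0.61² + (-0.31)² + (-0.35)² + 0.32² + 0.38² = 0.0400 + 0.0361 + 0.3721 + 0.0961 + 0.1225 + 0.1024 + 0.1444 = 0.9136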